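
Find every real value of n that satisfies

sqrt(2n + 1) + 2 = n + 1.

n = 4

Isolate the radical: sqrt(2n + 1) = n - 1.
Square both sides: 2n + 1 = (n - 1)^2.
Expand and rearrange: n^2 - 4n = 0.
Solving gives n = 4 or n = 0.
Check each candidate in the original equation:
  n = 4: sqrt(9) = 3, while n - 1 = 3 — valid.
  n = 0: sqrt(1) = 1, while n - 1 = -1 — extraneous.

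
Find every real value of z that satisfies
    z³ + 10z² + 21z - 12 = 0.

Possible rational roots are divisors of -12. Testing z = -4 gives 0, so (z + 4) is a factor.
Divide: z³ + 10z² + 21z - 12 = (z + 4)(z² + 6z - 3).
Apply the quadratic formula to z² + 6z - 3 = 0: z = (-6 ± √48)/2, i.e. z ≈ 0.4641 or z ≈ -6.4641.

z = -6.4641 or z = -4 or z = 0.4641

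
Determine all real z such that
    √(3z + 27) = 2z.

Square both sides: 3z + 27 = (2z)².
Expand and rearrange: 4z² - 3z - 27 = 0.
Solving gives z = 3 or z = -2.25.
Check each candidate in the original equation:
  z = 3: √(36) = 6, while 2z = 6 — valid.
  z = -2.25: √(20.25) = 4.5, while 2z = -4.5 — extraneous.

z = 3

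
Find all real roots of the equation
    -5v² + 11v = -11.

Rearrange to standard form: -5v² + 11v + 11 = 0.
Discriminant: (11)² − 4·(-5)·11 = 341.
Quadratic formula: v = (-11 ± √341) / (-10).
So v = 11/10 - √(341)/10 ≈ -0.7466 or v = 11/10 + √(341)/10 ≈ 2.9466.

v = -0.7466 or v = 2.9466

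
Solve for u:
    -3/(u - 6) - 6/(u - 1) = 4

u = -0.6894 or u = 5.4394

Multiply both sides by (u - 6)(u - 1):
-3(u - 1) - 6(u - 6) = 4(u - 6)(u - 1).
Expand and collect terms: 4u² - 19u - 15 = 0.
By the quadratic formula, u = (19 ± √601) / 8, so u ≈ 5.4394 or u ≈ -0.6894.
Neither value makes a denominator zero (u ≠ 6, u ≠ 1), so both are valid.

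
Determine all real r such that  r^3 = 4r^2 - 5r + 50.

r = 5

Rearrange: r^3 - 4r^2 + 5r - 50 = 0.
Possible rational roots are divisors of -50. Testing r = 5 gives 0, so (r - 5) is a factor.
Divide: r^3 - 4r^2 + 5r - 50 = (r - 5)(r^2 + r + 10).
The quadratic r^2 + r + 10 has discriminant -39 < 0, so no further real roots.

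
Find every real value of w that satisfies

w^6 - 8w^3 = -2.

Let u = w^3. The equation becomes u^2 - 8u + 2 = 0.
By the quadratic formula, u = sqrt(14) + 4 or u = 4 - sqrt(14).
w^3 = sqrt(14) + 4 gives w = (sqrt(14) + 4)^(1/3) ~= 1.9782.
w^3 = 4 - sqrt(14) gives w = (4 - sqrt(14))^(1/3) ~= 0.6369.

w = 0.6369 or w = 1.9782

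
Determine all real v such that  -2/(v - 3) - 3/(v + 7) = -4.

Multiply both sides by (v - 3)(v + 7):
-2(v + 7) - 3(v - 3) = -4(v - 3)(v + 7).
Expand and collect terms: -4v² - 11v + 89 = 0.
By the quadratic formula, v = (11 ± √1545) / -8, so v ≈ -6.2883 or v ≈ 3.5383.
Neither value makes a denominator zero (v ≠ 3, v ≠ -7), so both are valid.

v = -6.2883 or v = 3.5383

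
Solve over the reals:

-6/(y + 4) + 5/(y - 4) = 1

Multiply both sides by (y + 4)(y - 4):
-6(y - 4) + 5(y + 4) = (y + 4)(y - 4).
Expand and collect terms: y^2 + y - 60 = 0.
By the quadratic formula, y = (-1 +/- sqrt(241)) / 2, so y ~= 7.2621 or y ~= -8.2621.
Neither value makes a denominator zero (y != -4, y != 4), so both are valid.

y = -8.2621 or y = 7.2621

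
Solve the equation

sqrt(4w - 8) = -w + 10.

w = 6

Square both sides: 4w - 8 = (-w + 10)^2.
Expand and rearrange: w^2 - 24w + 108 = 0.
Solving gives w = 18 or w = 6.
Check each candidate in the original equation:
  w = 18: sqrt(64) = 8, while -w + 10 = -8 — extraneous.
  w = 6: sqrt(16) = 4, while -w + 10 = 4 — valid.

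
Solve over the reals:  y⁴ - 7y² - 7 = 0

y = -2.8085 or y = 2.8085

Let u = y². The equation becomes u² - 7u - 7 = 0.
By the quadratic formula, u = 7/2 + √(77)/2 or u = 7/2 - √(77)/2.
y² = 7/2 + √(77)/2 gives y = ±√(7/2 + √(77)/2) ≈ ±2.8085.
y² = 7/2 - √(77)/2 < 0 has no real solution.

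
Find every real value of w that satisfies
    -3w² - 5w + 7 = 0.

w = -2.5734 or w = 0.9067

Discriminant: (-5)² − 4·(-3)·7 = 109.
Quadratic formula: w = (5 ± √109) / (-6).
So w = -√(109)/6 - 5/6 ≈ -2.5734 or w = -5/6 + √(109)/6 ≈ 0.9067.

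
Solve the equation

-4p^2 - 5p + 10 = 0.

Discriminant: (-5)^2 - 4*(-4)*10 = 185.
Quadratic formula: p = (5 +/- sqrt(185)) / (-8).
So p = -sqrt(185)/8 - 5/8 ~= -2.3252 or p = -5/8 + sqrt(185)/8 ~= 1.0752.

p = -2.3252 or p = 1.0752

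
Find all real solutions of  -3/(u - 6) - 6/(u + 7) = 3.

Multiply both sides by (u - 6)(u + 7):
-3(u + 7) - 6(u - 6) = 3(u - 6)(u + 7).
Expand and collect terms: 3u² + 12u - 141 = 0.
By the quadratic formula, u = (-12 ± √1836) / 6, so u ≈ 5.1414 or u ≈ -9.1414.
Neither value makes a denominator zero (u ≠ 6, u ≠ -7), so both are valid.

u = -9.1414 or u = 5.1414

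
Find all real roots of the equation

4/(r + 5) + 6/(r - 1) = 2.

Multiply both sides by (r + 5)(r - 1):
4(r - 1) + 6(r + 5) = 2(r + 5)(r - 1).
Expand and collect terms: 2r^2 - 2r - 36 = 0.
By the quadratic formula, r = (2 +/- sqrt(292)) / 4, so r ~= 4.772 or r ~= -3.772.
Neither value makes a denominator zero (r != -5, r != 1), so both are valid.

r = -3.772 or r = 4.772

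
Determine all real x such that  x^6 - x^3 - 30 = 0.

Let u = x^3. The equation becomes u^2 - u - 30 = 0.
Factor: (u - 6)(u + 5) = 0, so u = 6 or u = -5.
x^3 = 6 gives x = (6)^(1/3) ~= 1.8171.
x^3 = -5 gives x = -(5)^(1/3) ~= -1.71.

x = -1.71 or x = 1.8171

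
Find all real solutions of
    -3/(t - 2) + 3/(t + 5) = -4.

t = -5.6833 or t = 2.6833

Multiply both sides by (t - 2)(t + 5):
-3(t + 5) + 3(t - 2) = -4(t - 2)(t + 5).
Expand and collect terms: -4t^2 - 12t + 61 = 0.
By the quadratic formula, t = (12 +/- sqrt(1120)) / -8, so t ~= -5.6833 or t ~= 2.6833.
Neither value makes a denominator zero (t != 2, t != -5), so both are valid.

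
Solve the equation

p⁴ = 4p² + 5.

p = -2.2361 or p = 2.2361

Let u = p². The equation becomes u² - 4u - 5 = 0.
Factor: (u - 5)(u + 1) = 0, so u = 5 or u = -1.
p² = 5 gives p = ±√(5) ≈ ±2.2361.
p² = -1 < 0 has no real solution.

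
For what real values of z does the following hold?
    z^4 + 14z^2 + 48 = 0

No real solutions.

Let u = z^2. The equation becomes u^2 + 14u + 48 = 0.
Factor: (u + 8)(u + 6) = 0, so u = -8 or u = -6.
z^2 = -8 < 0 has no real solution.
z^2 = -6 < 0 has no real solution.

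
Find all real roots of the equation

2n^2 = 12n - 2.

Rearrange to standard form: 2n^2 - 12n + 2 = 0.
Discriminant: (-12)^2 - 4*2*2 = 128.
Quadratic formula: n = (12 +/- sqrt(128)) / 4.
So n = 2*sqrt(2) + 3 ~= 5.8284 or n = 3 - 2*sqrt(2) ~= 0.1716.

n = 0.1716 or n = 5.8284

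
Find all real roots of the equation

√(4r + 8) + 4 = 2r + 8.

Isolate the radical: √(4r + 8) = 2r + 4.
Square both sides: 4r + 8 = (2r + 4)².
Expand and rearrange: 4r² + 12r + 8 = 0.
Solving gives r = -1 or r = -2.
Check each candidate in the original equation:
  r = -1: √(4) = 2, while 2r + 4 = 2 — valid.
  r = -2: √(0) = 0, while 2r + 4 = 0 — valid.

r = -2 or r = -1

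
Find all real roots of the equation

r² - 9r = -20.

Bring every term to one side: r² - 9r + 20 = 0.
Factor: (r - 5)(r - 4) = 0.
So r = 5 or r = 4.

r = 4 or r = 5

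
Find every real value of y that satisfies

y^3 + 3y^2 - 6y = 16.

Rearrange: y^3 + 3y^2 - 6y - 16 = 0.
Possible rational roots are divisors of -16. Testing y = -2 gives 0, so (y + 2) is a factor.
Divide: y^3 + 3y^2 - 6y - 16 = (y + 2)(y^2 + y - 8).
Apply the quadratic formula to y^2 + y - 8 = 0: y = (-1 +/- sqrt(33))/2, i.e. y ~= 2.3723 or y ~= -3.3723.

y = -3.3723 or y = -2 or y = 2.3723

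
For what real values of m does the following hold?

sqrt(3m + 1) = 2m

m = 1

Square both sides: 3m + 1 = (2m)^2.
Expand and rearrange: 4m^2 - 3m - 1 = 0.
Solving gives m = 1 or m = -0.25.
Check each candidate in the original equation:
  m = 1: sqrt(4) = 2, while 2m = 2 — valid.
  m = -0.25: sqrt(0.25) = 0.5, while 2m = -0.5 — extraneous.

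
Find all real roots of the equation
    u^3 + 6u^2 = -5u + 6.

u = -4.6458 or u = -2 or u = 0.6458

Rearrange: u^3 + 6u^2 + 5u - 6 = 0.
Possible rational roots are divisors of -6. Testing u = -2 gives 0, so (u + 2) is a factor.
Divide: u^3 + 6u^2 + 5u - 6 = (u + 2)(u^2 + 4u - 3).
Apply the quadratic formula to u^2 + 4u - 3 = 0: u = (-4 +/- sqrt(28))/2, i.e. u ~= 0.6458 or u ~= -4.6458.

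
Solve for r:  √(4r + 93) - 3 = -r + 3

Isolate the radical: √(4r + 93) = -r + 6.
Square both sides: 4r + 93 = (-r + 6)².
Expand and rearrange: r² - 16r - 57 = 0.
Solving gives r = 19 or r = -3.
Check each candidate in the original equation:
  r = 19: √(169) = 13, while -r + 6 = -13 — extraneous.
  r = -3: √(81) = 9, while -r + 6 = 9 — valid.

r = -3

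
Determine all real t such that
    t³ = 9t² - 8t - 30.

Rearrange: t³ - 9t² + 8t + 30 = 0.
Possible rational roots are divisors of 30. Testing t = 3 gives 0, so (t - 3) is a factor.
Divide: t³ - 9t² + 8t + 30 = (t - 3)(t² - 6t - 10).
Apply the quadratic formula to t² - 6t - 10 = 0: t = (6 ± √76)/2, i.e. t ≈ 7.3589 or t ≈ -1.3589.

t = -1.3589 or t = 3 or t = 7.3589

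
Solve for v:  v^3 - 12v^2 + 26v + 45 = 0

v = -1.1098 or v = 5 or v = 8.1098

Possible rational roots are divisors of 45. Testing v = 5 gives 0, so (v - 5) is a factor.
Divide: v^3 - 12v^2 + 26v + 45 = (v - 5)(v^2 - 7v - 9).
Apply the quadratic formula to v^2 - 7v - 9 = 0: v = (7 +/- sqrt(85))/2, i.e. v ~= 8.1098 or v ~= -1.1098.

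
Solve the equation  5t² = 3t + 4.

Rearrange to standard form: 5t² - 3t - 4 = 0.
Discriminant: (-3)² − 4·5·(-4) = 89.
Quadratic formula: t = (3 ± √89) / 10.
So t = 3/10 + √(89)/10 ≈ 1.2434 or t = 3/10 - √(89)/10 ≈ -0.6434.

t = -0.6434 or t = 1.2434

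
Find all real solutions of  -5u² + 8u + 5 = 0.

Discriminant: (8)² − 4·(-5)·5 = 164.
Quadratic formula: u = (-8 ± √164) / (-10).
So u = 4/5 - √(41)/5 ≈ -0.4806 or u = 4/5 + √(41)/5 ≈ 2.0806.

u = -0.4806 or u = 2.0806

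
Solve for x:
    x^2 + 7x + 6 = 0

x = -6 or x = -1

Factor: (x + 6)(x + 1) = 0.
So x = -6 or x = -1.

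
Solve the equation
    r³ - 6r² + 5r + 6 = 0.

Possible rational roots are divisors of 6. Testing r = 2 gives 0, so (r - 2) is a factor.
Divide: r³ - 6r² + 5r + 6 = (r - 2)(r² - 4r - 3).
Apply the quadratic formula to r² - 4r - 3 = 0: r = (4 ± √28)/2, i.e. r ≈ 4.6458 or r ≈ -0.6458.

r = -0.6458 or r = 2 or r = 4.6458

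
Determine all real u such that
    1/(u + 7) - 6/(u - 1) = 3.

u = -6.5465 or u = -1.1202

Multiply both sides by (u + 7)(u - 1):
(u - 1) - 6(u + 7) = 3(u + 7)(u - 1).
Expand and collect terms: 3u² + 23u + 22 = 0.
By the quadratic formula, u = (-23 ± √265) / 6, so u ≈ -1.1202 or u ≈ -6.5465.
Neither value makes a denominator zero (u ≠ -7, u ≠ 1), so both are valid.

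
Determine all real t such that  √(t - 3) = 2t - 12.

t = 7

Square both sides: t - 3 = (2t - 12)².
Expand and rearrange: 4t² - 49t + 147 = 0.
Solving gives t = 7 or t = 5.25.
Check each candidate in the original equation:
  t = 7: √(4) = 2, while 2t - 12 = 2 — valid.
  t = 5.25: √(2.25) = 1.5, while 2t - 12 = -1.5 — extraneous.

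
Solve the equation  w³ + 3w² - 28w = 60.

Rearrange: w³ + 3w² - 28w - 60 = 0.
Possible rational roots are divisors of -60. Testing w = 5 gives 0, so (w - 5) is a factor.
Divide: w³ + 3w² - 28w - 60 = (w - 5)(w² + 8w + 12).
Factor the quadratic: w = -2 or w = -6.

w = -6 or w = -2 or w = 5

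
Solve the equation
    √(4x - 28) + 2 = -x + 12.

Isolate the radical: √(4x - 28) = -x + 10.
Square both sides: 4x - 28 = (-x + 10)².
Expand and rearrange: x² - 24x + 128 = 0.
Solving gives x = 16 or x = 8.
Check each candidate in the original equation:
  x = 16: √(36) = 6, while -x + 10 = -6 — extraneous.
  x = 8: √(4) = 2, while -x + 10 = 2 — valid.

x = 8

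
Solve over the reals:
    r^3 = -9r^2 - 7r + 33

r = -7.4721 or r = -3 or r = 1.4721

Rearrange: r^3 + 9r^2 + 7r - 33 = 0.
Possible rational roots are divisors of -33. Testing r = -3 gives 0, so (r + 3) is a factor.
Divide: r^3 + 9r^2 + 7r - 33 = (r + 3)(r^2 + 6r - 11).
Apply the quadratic formula to r^2 + 6r - 11 = 0: r = (-6 +/- sqrt(80))/2, i.e. r ~= 1.4721 or r ~= -7.4721.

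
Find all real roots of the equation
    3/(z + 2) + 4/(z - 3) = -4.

z = -2.903 or z = 2.153

Multiply both sides by (z + 2)(z - 3):
3(z - 3) + 4(z + 2) = -4(z + 2)(z - 3).
Expand and collect terms: -4z² - 3z + 25 = 0.
By the quadratic formula, z = (3 ± √409) / -8, so z ≈ -2.903 or z ≈ 2.153.
Neither value makes a denominator zero (z ≠ -2, z ≠ 3), so both are valid.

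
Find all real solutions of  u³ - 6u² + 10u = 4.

Rearrange: u³ - 6u² + 10u - 4 = 0.
Possible rational roots are divisors of -4. Testing u = 2 gives 0, so (u - 2) is a factor.
Divide: u³ - 6u² + 10u - 4 = (u - 2)(u² - 4u + 2).
Apply the quadratic formula to u² - 4u + 2 = 0: u = (4 ± √8)/2, i.e. u ≈ 3.4142 or u ≈ 0.5858.

u = 0.5858 or u = 2 or u = 3.4142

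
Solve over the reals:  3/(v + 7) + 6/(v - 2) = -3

Multiply both sides by (v + 7)(v - 2):
3(v - 2) + 6(v + 7) = -3(v + 7)(v - 2).
Expand and collect terms: -3v² - 24v + 6 = 0.
By the quadratic formula, v = (24 ± √648) / -6, so v ≈ -8.2426 or v ≈ 0.2426.
Neither value makes a denominator zero (v ≠ -7, v ≠ 2), so both are valid.

v = -8.2426 or v = 0.2426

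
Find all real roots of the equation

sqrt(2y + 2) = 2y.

y = 1

Square both sides: 2y + 2 = (2y)^2.
Expand and rearrange: 4y^2 - 2y - 2 = 0.
Solving gives y = 1 or y = -0.5.
Check each candidate in the original equation:
  y = 1: sqrt(4) = 2, while 2y = 2 — valid.
  y = -0.5: sqrt(1) = 1, while 2y = -1 — extraneous.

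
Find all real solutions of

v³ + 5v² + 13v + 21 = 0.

Possible rational roots are divisors of 21. Testing v = -3 gives 0, so (v + 3) is a factor.
Divide: v³ + 5v² + 13v + 21 = (v + 3)(v² + 2v + 7).
The quadratic v² + 2v + 7 has discriminant -24 < 0, so no further real roots.

v = -3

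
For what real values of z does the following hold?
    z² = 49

Bring every term to one side: z² - 49 = 0.
Factor: (z + 7)(z - 7) = 0.
So z = -7 or z = 7.

z = -7 or z = 7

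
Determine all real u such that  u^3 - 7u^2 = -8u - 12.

Rearrange: u^3 - 7u^2 + 8u + 12 = 0.
Possible rational roots are divisors of 12. Testing u = 3 gives 0, so (u - 3) is a factor.
Divide: u^3 - 7u^2 + 8u + 12 = (u - 3)(u^2 - 4u - 4).
Apply the quadratic formula to u^2 - 4u - 4 = 0: u = (4 +/- sqrt(32))/2, i.e. u ~= 4.8284 or u ~= -0.8284.

u = -0.8284 or u = 3 or u = 4.8284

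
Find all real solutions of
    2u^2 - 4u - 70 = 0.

Factor: 2(u + 5)(u - 7) = 0.
So u = -5 or u = 7.

u = -5 or u = 7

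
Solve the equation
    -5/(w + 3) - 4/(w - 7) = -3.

Multiply both sides by (w + 3)(w - 7):
-5(w - 7) - 4(w + 3) = -3(w + 3)(w - 7).
Expand and collect terms: -3w² + 21w + 40 = 0.
By the quadratic formula, w = (-21 ± √921) / -6, so w ≈ -1.558 or w ≈ 8.558.
Neither value makes a denominator zero (w ≠ -3, w ≠ 7), so both are valid.

w = -1.558 or w = 8.558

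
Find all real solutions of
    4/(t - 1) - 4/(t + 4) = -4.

t = -2.618 or t = -0.382

Multiply both sides by (t - 1)(t + 4):
4(t + 4) - 4(t - 1) = -4(t - 1)(t + 4).
Expand and collect terms: -4t² - 12t - 4 = 0.
By the quadratic formula, t = (12 ± √80) / -8, so t ≈ -2.618 or t ≈ -0.382.
Neither value makes a denominator zero (t ≠ 1, t ≠ -4), so both are valid.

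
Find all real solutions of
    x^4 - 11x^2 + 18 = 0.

Let u = x^2. The equation becomes u^2 - 11u + 18 = 0.
Factor: (u - 2)(u - 9) = 0, so u = 2 or u = 9.
x^2 = 2 gives x = +/-sqrt(2) ~= +/-1.4142.
x^2 = 9 gives x = +/-3.

x = -3 or x = -1.4142 or x = 1.4142 or x = 3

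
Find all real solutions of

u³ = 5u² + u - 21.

u = -1.8284 or u = 3 or u = 3.8284

Rearrange: u³ - 5u² - u + 21 = 0.
Possible rational roots are divisors of 21. Testing u = 3 gives 0, so (u - 3) is a factor.
Divide: u³ - 5u² - u + 21 = (u - 3)(u² - 2u - 7).
Apply the quadratic formula to u² - 2u - 7 = 0: u = (2 ± √32)/2, i.e. u ≈ 3.8284 or u ≈ -1.8284.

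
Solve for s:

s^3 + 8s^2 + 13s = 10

Rearrange: s^3 + 8s^2 + 13s - 10 = 0.
Possible rational roots are divisors of -10. Testing s = -5 gives 0, so (s + 5) is a factor.
Divide: s^3 + 8s^2 + 13s - 10 = (s + 5)(s^2 + 3s - 2).
Apply the quadratic formula to s^2 + 3s - 2 = 0: s = (-3 +/- sqrt(17))/2, i.e. s ~= 0.5616 or s ~= -3.5616.

s = -5 or s = -3.5616 or s = 0.5616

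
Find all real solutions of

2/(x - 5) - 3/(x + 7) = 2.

Multiply both sides by (x - 5)(x + 7):
2(x + 7) - 3(x - 5) = 2(x - 5)(x + 7).
Expand and collect terms: 2x^2 + 5x - 99 = 0.
By the quadratic formula, x = (-5 +/- sqrt(817)) / 4, so x ~= 5.8958 or x ~= -8.3958.
Neither value makes a denominator zero (x != 5, x != -7), so both are valid.

x = -8.3958 or x = 5.8958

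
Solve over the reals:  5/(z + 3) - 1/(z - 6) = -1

z = -7.6589 or z = 6.6589

Multiply both sides by (z + 3)(z - 6):
5(z - 6) - (z + 3) = -(z + 3)(z - 6).
Expand and collect terms: -z^2 - z + 51 = 0.
By the quadratic formula, z = (1 +/- sqrt(205)) / -2, so z ~= -7.6589 or z ~= 6.6589.
Neither value makes a denominator zero (z != -3, z != 6), so both are valid.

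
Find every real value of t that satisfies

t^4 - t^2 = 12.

t = -2 or t = 2

Let u = t^2. The equation becomes u^2 - u - 12 = 0.
Factor: (u + 3)(u - 4) = 0, so u = -3 or u = 4.
t^2 = -3 < 0 has no real solution.
t^2 = 4 gives t = +/-2.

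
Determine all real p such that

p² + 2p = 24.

Bring every term to one side: p² + 2p - 24 = 0.
Factor: (p + 6)(p - 4) = 0.
So p = -6 or p = 4.

p = -6 or p = 4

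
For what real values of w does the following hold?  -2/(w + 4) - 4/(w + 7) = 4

w = -8.1375 or w = -4.3625

Multiply both sides by (w + 4)(w + 7):
-2(w + 7) - 4(w + 4) = 4(w + 4)(w + 7).
Expand and collect terms: 4w² + 50w + 142 = 0.
By the quadratic formula, w = (-50 ± √228) / 8, so w ≈ -4.3625 or w ≈ -8.1375.
Neither value makes a denominator zero (w ≠ -4, w ≠ -7), so both are valid.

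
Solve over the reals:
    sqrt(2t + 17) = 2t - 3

Square both sides: 2t + 17 = (2t - 3)^2.
Expand and rearrange: 4t^2 - 14t - 8 = 0.
Solving gives t = 4 or t = -0.5.
Check each candidate in the original equation:
  t = 4: sqrt(25) = 5, while 2t - 3 = 5 — valid.
  t = -0.5: sqrt(16) = 4, while 2t - 3 = -4 — extraneous.

t = 4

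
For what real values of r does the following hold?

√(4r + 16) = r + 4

r = -4 or r = 0

Square both sides: 4r + 16 = (r + 4)².
Expand and rearrange: r² + 4r = 0.
Solving gives r = 0 or r = -4.
Check each candidate in the original equation:
  r = 0: √(16) = 4, while r + 4 = 4 — valid.
  r = -4: √(0) = 0, while r + 4 = 0 — valid.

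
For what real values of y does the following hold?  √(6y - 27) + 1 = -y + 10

y = 6

Isolate the radical: √(6y - 27) = -y + 9.
Square both sides: 6y - 27 = (-y + 9)².
Expand and rearrange: y² - 24y + 108 = 0.
Solving gives y = 18 or y = 6.
Check each candidate in the original equation:
  y = 18: √(81) = 9, while -y + 9 = -9 — extraneous.
  y = 6: √(9) = 3, while -y + 9 = 3 — valid.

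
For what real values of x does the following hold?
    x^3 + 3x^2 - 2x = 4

x = -3.2361 or x = -1 or x = 1.2361

Rearrange: x^3 + 3x^2 - 2x - 4 = 0.
Possible rational roots are divisors of -4. Testing x = -1 gives 0, so (x + 1) is a factor.
Divide: x^3 + 3x^2 - 2x - 4 = (x + 1)(x^2 + 2x - 4).
Apply the quadratic formula to x^2 + 2x - 4 = 0: x = (-2 +/- sqrt(20))/2, i.e. x ~= 1.2361 or x ~= -3.2361.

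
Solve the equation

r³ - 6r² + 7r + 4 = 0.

r = -0.4142 or r = 2.4142 or r = 4

Possible rational roots are divisors of 4. Testing r = 4 gives 0, so (r - 4) is a factor.
Divide: r³ - 6r² + 7r + 4 = (r - 4)(r² - 2r - 1).
Apply the quadratic formula to r² - 2r - 1 = 0: r = (2 ± √8)/2, i.e. r ≈ 2.4142 or r ≈ -0.4142.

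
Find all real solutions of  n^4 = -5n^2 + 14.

Let u = n^2. The equation becomes u^2 + 5u - 14 = 0.
Factor: (u - 2)(u + 7) = 0, so u = 2 or u = -7.
n^2 = 2 gives n = +/-sqrt(2) ~= +/-1.4142.
n^2 = -7 < 0 has no real solution.

n = -1.4142 or n = 1.4142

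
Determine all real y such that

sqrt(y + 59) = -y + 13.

Square both sides: y + 59 = (-y + 13)^2.
Expand and rearrange: y^2 - 27y + 110 = 0.
Solving gives y = 22 or y = 5.
Check each candidate in the original equation:
  y = 22: sqrt(81) = 9, while -y + 13 = -9 — extraneous.
  y = 5: sqrt(64) = 8, while -y + 13 = 8 — valid.

y = 5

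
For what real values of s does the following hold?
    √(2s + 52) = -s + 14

Square both sides: 2s + 52 = (-s + 14)².
Expand and rearrange: s² - 30s + 144 = 0.
Solving gives s = 24 or s = 6.
Check each candidate in the original equation:
  s = 24: √(100) = 10, while -s + 14 = -10 — extraneous.
  s = 6: √(64) = 8, while -s + 14 = 8 — valid.

s = 6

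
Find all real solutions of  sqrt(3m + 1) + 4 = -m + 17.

Isolate the radical: sqrt(3m + 1) = -m + 13.
Square both sides: 3m + 1 = (-m + 13)^2.
Expand and rearrange: m^2 - 29m + 168 = 0.
Solving gives m = 21 or m = 8.
Check each candidate in the original equation:
  m = 21: sqrt(64) = 8, while -m + 13 = -8 — extraneous.
  m = 8: sqrt(25) = 5, while -m + 13 = 5 — valid.

m = 8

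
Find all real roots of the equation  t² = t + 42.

t = -6 or t = 7

Bring every term to one side: t² - t - 42 = 0.
Factor: (t + 6)(t - 7) = 0.
So t = -6 or t = 7.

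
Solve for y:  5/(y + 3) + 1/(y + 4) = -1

Multiply both sides by (y + 3)(y + 4):
5(y + 4) + (y + 3) = -(y + 3)(y + 4).
Expand and collect terms: -y² - 13y - 35 = 0.
By the quadratic formula, y = (13 ± √29) / -2, so y ≈ -9.1926 or y ≈ -3.8074.
Neither value makes a denominator zero (y ≠ -3, y ≠ -4), so both are valid.

y = -9.1926 or y = -3.8074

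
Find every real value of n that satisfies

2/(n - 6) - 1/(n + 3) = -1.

Multiply both sides by (n - 6)(n + 3):
2(n + 3) - (n - 6) = -(n - 6)(n + 3).
Expand and collect terms: -n^2 + 2n + 6 = 0.
By the quadratic formula, n = (-2 +/- sqrt(28)) / -2, so n ~= -1.6458 or n ~= 3.6458.
Neither value makes a denominator zero (n != 6, n != -3), so both are valid.

n = -1.6458 or n = 3.6458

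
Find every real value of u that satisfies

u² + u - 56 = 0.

u = -8 or u = 7

Factor: (u - 7)(u + 8) = 0.
So u = 7 or u = -8.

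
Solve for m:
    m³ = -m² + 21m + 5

Rearrange: m³ + m² - 21m - 5 = 0.
Possible rational roots are divisors of -5. Testing m = -5 gives 0, so (m + 5) is a factor.
Divide: m³ + m² - 21m - 5 = (m + 5)(m² - 4m - 1).
Apply the quadratic formula to m² - 4m - 1 = 0: m = (4 ± √20)/2, i.e. m ≈ 4.2361 or m ≈ -0.2361.

m = -5 or m = -0.2361 or m = 4.2361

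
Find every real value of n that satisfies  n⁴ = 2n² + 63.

Let u = n². The equation becomes u² - 2u - 63 = 0.
Factor: (u + 7)(u - 9) = 0, so u = -7 or u = 9.
n² = -7 < 0 has no real solution.
n² = 9 gives n = ±3.

n = -3 or n = 3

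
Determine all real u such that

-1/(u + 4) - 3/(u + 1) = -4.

u = -3.8028 or u = -0.1972

Multiply both sides by (u + 4)(u + 1):
-(u + 1) - 3(u + 4) = -4(u + 4)(u + 1).
Expand and collect terms: -4u² - 16u - 3 = 0.
By the quadratic formula, u = (16 ± √208) / -8, so u ≈ -3.8028 or u ≈ -0.1972.
Neither value makes a denominator zero (u ≠ -4, u ≠ -1), so both are valid.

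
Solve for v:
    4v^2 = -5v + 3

Rearrange to standard form: 4v^2 + 5v - 3 = 0.
Discriminant: (5)^2 - 4*4*(-3) = 73.
Quadratic formula: v = (-5 +/- sqrt(73)) / 8.
So v = -5/8 + sqrt(73)/8 ~= 0.443 or v = -sqrt(73)/8 - 5/8 ~= -1.693.

v = -1.693 or v = 0.443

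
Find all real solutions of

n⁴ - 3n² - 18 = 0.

n = -2.4495 or n = 2.4495

Let u = n². The equation becomes u² - 3u - 18 = 0.
Factor: (u - 6)(u + 3) = 0, so u = 6 or u = -3.
n² = 6 gives n = ±√(6) ≈ ±2.4495.
n² = -3 < 0 has no real solution.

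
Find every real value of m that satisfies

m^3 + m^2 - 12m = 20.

Rearrange: m^3 + m^2 - 12m - 20 = 0.
Possible rational roots are divisors of -20. Testing m = -2 gives 0, so (m + 2) is a factor.
Divide: m^3 + m^2 - 12m - 20 = (m + 2)(m^2 - m - 10).
Apply the quadratic formula to m^2 - m - 10 = 0: m = (1 +/- sqrt(41))/2, i.e. m ~= 3.7016 or m ~= -2.7016.

m = -2.7016 or m = -2 or m = 3.7016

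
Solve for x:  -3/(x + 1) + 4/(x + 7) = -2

Multiply both sides by (x + 1)(x + 7):
-3(x + 7) + 4(x + 1) = -2(x + 1)(x + 7).
Expand and collect terms: -2x² - 17x + 3 = 0.
By the quadratic formula, x = (17 ± √313) / -4, so x ≈ -8.673 or x ≈ 0.173.
Neither value makes a denominator zero (x ≠ -1, x ≠ -7), so both are valid.

x = -8.673 or x = 0.173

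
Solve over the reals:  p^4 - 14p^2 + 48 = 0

Let u = p^2. The equation becomes u^2 - 14u + 48 = 0.
Factor: (u - 6)(u - 8) = 0, so u = 6 or u = 8.
p^2 = 6 gives p = +/-sqrt(6) ~= +/-2.4495.
p^2 = 8 gives p = +/-2*sqrt(2) ~= +/-2.8284.

p = -2.8284 or p = -2.4495 or p = 2.4495 or p = 2.8284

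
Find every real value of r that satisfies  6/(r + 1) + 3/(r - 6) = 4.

r = 0.3249 or r = 6.9251

Multiply both sides by (r + 1)(r - 6):
6(r - 6) + 3(r + 1) = 4(r + 1)(r - 6).
Expand and collect terms: 4r^2 - 29r + 9 = 0.
By the quadratic formula, r = (29 +/- sqrt(697)) / 8, so r ~= 6.9251 or r ~= 0.3249.
Neither value makes a denominator zero (r != -1, r != 6), so both are valid.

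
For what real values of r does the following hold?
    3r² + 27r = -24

Bring every term to one side: 3r² + 27r + 24 = 0.
Factor: 3(r + 8)(r + 1) = 0.
So r = -8 or r = -1.

r = -8 or r = -1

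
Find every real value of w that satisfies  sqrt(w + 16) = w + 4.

Square both sides: w + 16 = (w + 4)^2.
Expand and rearrange: w^2 + 7w = 0.
Solving gives w = 0 or w = -7.
Check each candidate in the original equation:
  w = 0: sqrt(16) = 4, while w + 4 = 4 — valid.
  w = -7: sqrt(9) = 3, while w + 4 = -3 — extraneous.

w = 0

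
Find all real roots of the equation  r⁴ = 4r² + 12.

Let u = r². The equation becomes u² - 4u - 12 = 0.
Factor: (u - 6)(u + 2) = 0, so u = 6 or u = -2.
r² = 6 gives r = ±√(6) ≈ ±2.4495.
r² = -2 < 0 has no real solution.

r = -2.4495 or r = 2.4495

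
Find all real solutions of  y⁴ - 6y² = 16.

Let u = y². The equation becomes u² - 6u - 16 = 0.
Factor: (u + 2)(u - 8) = 0, so u = -2 or u = 8.
y² = -2 < 0 has no real solution.
y² = 8 gives y = ±2·√(2) ≈ ±2.8284.

y = -2.8284 or y = 2.8284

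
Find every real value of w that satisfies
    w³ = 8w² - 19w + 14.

Rearrange: w³ - 8w² + 19w - 14 = 0.
Possible rational roots are divisors of -14. Testing w = 2 gives 0, so (w - 2) is a factor.
Divide: w³ - 8w² + 19w - 14 = (w - 2)(w² - 6w + 7).
Apply the quadratic formula to w² - 6w + 7 = 0: w = (6 ± √8)/2, i.e. w ≈ 4.4142 or w ≈ 1.5858.

w = 1.5858 or w = 2 or w = 4.4142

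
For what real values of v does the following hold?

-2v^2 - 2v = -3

Rearrange to standard form: -2v^2 - 2v + 3 = 0.
Discriminant: (-2)^2 - 4*(-2)*3 = 28.
Quadratic formula: v = (2 +/- sqrt(28)) / (-4).
So v = -sqrt(7)/2 - 1/2 ~= -1.8229 or v = -1/2 + sqrt(7)/2 ~= 0.8229.

v = -1.8229 or v = 0.8229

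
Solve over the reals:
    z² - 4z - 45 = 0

z = -5 or z = 9

Factor: (z - 9)(z + 5) = 0.
So z = 9 or z = -5.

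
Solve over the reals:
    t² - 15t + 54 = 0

Factor: (t - 6)(t - 9) = 0.
So t = 6 or t = 9.

t = 6 or t = 9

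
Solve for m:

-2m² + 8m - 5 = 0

m = 0.7753 or m = 3.2247

Discriminant: (8)² − 4·(-2)·(-5) = 24.
Quadratic formula: m = (-8 ± √24) / (-4).
So m = 2 - √(6)/2 ≈ 0.7753 or m = √(6)/2 + 2 ≈ 3.2247.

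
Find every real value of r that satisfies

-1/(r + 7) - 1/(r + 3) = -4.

Multiply both sides by (r + 7)(r + 3):
-(r + 3) - (r + 7) = -4(r + 7)(r + 3).
Expand and collect terms: -4r² - 38r - 74 = 0.
By the quadratic formula, r = (38 ± √260) / -8, so r ≈ -6.7656 or r ≈ -2.7344.
Neither value makes a denominator zero (r ≠ -7, r ≠ -3), so both are valid.

r = -6.7656 or r = -2.7344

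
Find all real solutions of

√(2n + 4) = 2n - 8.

Square both sides: 2n + 4 = (2n - 8)².
Expand and rearrange: 4n² - 34n + 60 = 0.
Solving gives n = 6 or n = 2.5.
Check each candidate in the original equation:
  n = 6: √(16) = 4, while 2n - 8 = 4 — valid.
  n = 2.5: √(9) = 3, while 2n - 8 = -3 — extraneous.

n = 6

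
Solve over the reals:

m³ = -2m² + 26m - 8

Rearrange: m³ + 2m² - 26m + 8 = 0.
Possible rational roots are divisors of 8. Testing m = 4 gives 0, so (m - 4) is a factor.
Divide: m³ + 2m² - 26m + 8 = (m - 4)(m² + 6m - 2).
Apply the quadratic formula to m² + 6m - 2 = 0: m = (-6 ± √44)/2, i.e. m ≈ 0.3166 or m ≈ -6.3166.

m = -6.3166 or m = 0.3166 or m = 4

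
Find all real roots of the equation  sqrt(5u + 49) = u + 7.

u = 0

Square both sides: 5u + 49 = (u + 7)^2.
Expand and rearrange: u^2 + 9u = 0.
Solving gives u = 0 or u = -9.
Check each candidate in the original equation:
  u = 0: sqrt(49) = 7, while u + 7 = 7 — valid.
  u = -9: sqrt(4) = 2, while u + 7 = -2 — extraneous.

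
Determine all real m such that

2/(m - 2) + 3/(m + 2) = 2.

m = -0.886 or m = 3.386

Multiply both sides by (m - 2)(m + 2):
2(m + 2) + 3(m - 2) = 2(m - 2)(m + 2).
Expand and collect terms: 2m^2 - 5m - 6 = 0.
By the quadratic formula, m = (5 +/- sqrt(73)) / 4, so m ~= 3.386 or m ~= -0.886.
Neither value makes a denominator zero (m != 2, m != -2), so both are valid.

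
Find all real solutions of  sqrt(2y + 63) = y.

y = 9

Square both sides: 2y + 63 = (y)^2.
Expand and rearrange: y^2 - 2y - 63 = 0.
Solving gives y = 9 or y = -7.
Check each candidate in the original equation:
  y = 9: sqrt(81) = 9, while y = 9 — valid.
  y = -7: sqrt(49) = 7, while y = -7 — extraneous.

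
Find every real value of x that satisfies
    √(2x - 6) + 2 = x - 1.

Isolate the radical: √(2x - 6) = x - 3.
Square both sides: 2x - 6 = (x - 3)².
Expand and rearrange: x² - 8x + 15 = 0.
Solving gives x = 5 or x = 3.
Check each candidate in the original equation:
  x = 5: √(4) = 2, while x - 3 = 2 — valid.
  x = 3: √(0) = 0, while x - 3 = 0 — valid.

x = 3 or x = 5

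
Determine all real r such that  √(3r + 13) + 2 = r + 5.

r = 1

Isolate the radical: √(3r + 13) = r + 3.
Square both sides: 3r + 13 = (r + 3)².
Expand and rearrange: r² + 3r - 4 = 0.
Solving gives r = 1 or r = -4.
Check each candidate in the original equation:
  r = 1: √(16) = 4, while r + 3 = 4 — valid.
  r = -4: √(1) = 1, while r + 3 = -1 — extraneous.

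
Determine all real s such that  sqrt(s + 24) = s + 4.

Square both sides: s + 24 = (s + 4)^2.
Expand and rearrange: s^2 + 7s - 8 = 0.
Solving gives s = 1 or s = -8.
Check each candidate in the original equation:
  s = 1: sqrt(25) = 5, while s + 4 = 5 — valid.
  s = -8: sqrt(16) = 4, while s + 4 = -4 — extraneous.

s = 1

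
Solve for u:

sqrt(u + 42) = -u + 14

Square both sides: u + 42 = (-u + 14)^2.
Expand and rearrange: u^2 - 29u + 154 = 0.
Solving gives u = 22 or u = 7.
Check each candidate in the original equation:
  u = 22: sqrt(64) = 8, while -u + 14 = -8 — extraneous.
  u = 7: sqrt(49) = 7, while -u + 14 = 7 — valid.

u = 7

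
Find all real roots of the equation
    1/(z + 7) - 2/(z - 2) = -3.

z = -7.3111 or z = 2.6444

Multiply both sides by (z + 7)(z - 2):
(z - 2) - 2(z + 7) = -3(z + 7)(z - 2).
Expand and collect terms: -3z^2 - 14z + 58 = 0.
By the quadratic formula, z = (14 +/- sqrt(892)) / -6, so z ~= -7.3111 or z ~= 2.6444.
Neither value makes a denominator zero (z != -7, z != 2), so both are valid.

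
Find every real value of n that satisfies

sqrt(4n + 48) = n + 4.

n = 4

Square both sides: 4n + 48 = (n + 4)^2.
Expand and rearrange: n^2 + 4n - 32 = 0.
Solving gives n = 4 or n = -8.
Check each candidate in the original equation:
  n = 4: sqrt(64) = 8, while n + 4 = 8 — valid.
  n = -8: sqrt(16) = 4, while n + 4 = -4 — extraneous.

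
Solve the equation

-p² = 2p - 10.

Rearrange to standard form: -p² - 2p + 10 = 0.
Discriminant: (-2)² − 4·(-1)·10 = 44.
Quadratic formula: p = (2 ± √44) / (-2).
So p = -√(11) - 1 ≈ -4.3166 or p = -1 + √(11) ≈ 2.3166.

p = -4.3166 or p = 2.3166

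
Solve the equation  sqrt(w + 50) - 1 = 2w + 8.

w = -1

Isolate the radical: sqrt(w + 50) = 2w + 9.
Square both sides: w + 50 = (2w + 9)^2.
Expand and rearrange: 4w^2 + 35w + 31 = 0.
Solving gives w = -1 or w = -7.75.
Check each candidate in the original equation:
  w = -1: sqrt(49) = 7, while 2w + 9 = 7 — valid.
  w = -7.75: sqrt(42.25) = 6.5, while 2w + 9 = -6.5 — extraneous.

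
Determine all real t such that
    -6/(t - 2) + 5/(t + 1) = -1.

Multiply both sides by (t - 2)(t + 1):
-6(t + 1) + 5(t - 2) = -(t - 2)(t + 1).
Expand and collect terms: -t² + 2t + 18 = 0.
By the quadratic formula, t = (-2 ± √76) / -2, so t ≈ -3.3589 or t ≈ 5.3589.
Neither value makes a denominator zero (t ≠ 2, t ≠ -1), so both are valid.

t = -3.3589 or t = 5.3589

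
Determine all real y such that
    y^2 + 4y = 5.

Bring every term to one side: y^2 + 4y - 5 = 0.
Factor: (y + 5)(y - 1) = 0.
So y = -5 or y = 1.

y = -5 or y = 1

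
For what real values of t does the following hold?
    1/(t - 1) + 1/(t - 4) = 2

t = 1.4189 or t = 4.5811

Multiply both sides by (t - 1)(t - 4):
(t - 4) + (t - 1) = 2(t - 1)(t - 4).
Expand and collect terms: 2t^2 - 12t + 13 = 0.
By the quadratic formula, t = (12 +/- sqrt(40)) / 4, so t ~= 4.5811 or t ~= 1.4189.
Neither value makes a denominator zero (t != 1, t != 4), so both are valid.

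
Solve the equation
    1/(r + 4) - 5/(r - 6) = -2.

Multiply both sides by (r + 4)(r - 6):
(r - 6) - 5(r + 4) = -2(r + 4)(r - 6).
Expand and collect terms: -2r² + 8r + 74 = 0.
By the quadratic formula, r = (-8 ± √656) / -4, so r ≈ -4.4031 or r ≈ 8.4031.
Neither value makes a denominator zero (r ≠ -4, r ≠ 6), so both are valid.

r = -4.4031 or r = 8.4031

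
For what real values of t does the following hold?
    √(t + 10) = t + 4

t = -1

Square both sides: t + 10 = (t + 4)².
Expand and rearrange: t² + 7t + 6 = 0.
Solving gives t = -1 or t = -6.
Check each candidate in the original equation:
  t = -1: √(9) = 3, while t + 4 = 3 — valid.
  t = -6: √(4) = 2, while t + 4 = -2 — extraneous.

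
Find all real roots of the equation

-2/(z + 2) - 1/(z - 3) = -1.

z = -0.4495 or z = 4.4495

Multiply both sides by (z + 2)(z - 3):
-2(z - 3) - (z + 2) = -(z + 2)(z - 3).
Expand and collect terms: -z² + 4z + 2 = 0.
By the quadratic formula, z = (-4 ± √24) / -2, so z ≈ -0.4495 or z ≈ 4.4495.
Neither value makes a denominator zero (z ≠ -2, z ≠ 3), so both are valid.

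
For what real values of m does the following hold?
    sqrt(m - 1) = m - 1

Square both sides: m - 1 = (m - 1)^2.
Expand and rearrange: m^2 - 3m + 2 = 0.
Solving gives m = 2 or m = 1.
Check each candidate in the original equation:
  m = 2: sqrt(1) = 1, while m - 1 = 1 — valid.
  m = 1: sqrt(0) = 0, while m - 1 = 0 — valid.

m = 1 or m = 2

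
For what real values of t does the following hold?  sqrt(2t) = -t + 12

Square both sides: 2t = (-t + 12)^2.
Expand and rearrange: t^2 - 26t + 144 = 0.
Solving gives t = 18 or t = 8.
Check each candidate in the original equation:
  t = 18: sqrt(36) = 6, while -t + 12 = -6 — extraneous.
  t = 8: sqrt(16) = 4, while -t + 12 = 4 — valid.

t = 8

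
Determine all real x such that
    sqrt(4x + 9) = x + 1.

x = 4

Square both sides: 4x + 9 = (x + 1)^2.
Expand and rearrange: x^2 - 2x - 8 = 0.
Solving gives x = 4 or x = -2.
Check each candidate in the original equation:
  x = 4: sqrt(25) = 5, while x + 1 = 5 — valid.
  x = -2: sqrt(1) = 1, while x + 1 = -1 — extraneous.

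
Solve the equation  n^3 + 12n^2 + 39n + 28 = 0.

n = -7 or n = -4 or n = -1

Possible rational roots are divisors of 28. Testing n = -4 gives 0, so (n + 4) is a factor.
Divide: n^3 + 12n^2 + 39n + 28 = (n + 4)(n^2 + 8n + 7).
Factor the quadratic: n = -1 or n = -7.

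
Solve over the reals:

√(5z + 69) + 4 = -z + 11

Isolate the radical: √(5z + 69) = -z + 7.
Square both sides: 5z + 69 = (-z + 7)².
Expand and rearrange: z² - 19z - 20 = 0.
Solving gives z = 20 or z = -1.
Check each candidate in the original equation:
  z = 20: √(169) = 13, while -z + 7 = -13 — extraneous.
  z = -1: √(64) = 8, while -z + 7 = 8 — valid.

z = -1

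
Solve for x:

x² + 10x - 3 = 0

Discriminant: (10)² − 4·1·(-3) = 112.
Quadratic formula: x = (-10 ± √112) / 2.
So x = -5 + 2·√(7) ≈ 0.2915 or x = -2·√(7) - 5 ≈ -10.2915.

x = -10.2915 or x = 0.2915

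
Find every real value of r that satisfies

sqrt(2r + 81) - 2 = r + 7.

Isolate the radical: sqrt(2r + 81) = r + 9.
Square both sides: 2r + 81 = (r + 9)^2.
Expand and rearrange: r^2 + 16r = 0.
Solving gives r = 0 or r = -16.
Check each candidate in the original equation:
  r = 0: sqrt(81) = 9, while r + 9 = 9 — valid.
  r = -16: sqrt(49) = 7, while r + 9 = -7 — extraneous.

r = 0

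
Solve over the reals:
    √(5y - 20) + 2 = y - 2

Isolate the radical: √(5y - 20) = y - 4.
Square both sides: 5y - 20 = (y - 4)².
Expand and rearrange: y² - 13y + 36 = 0.
Solving gives y = 9 or y = 4.
Check each candidate in the original equation:
  y = 9: √(25) = 5, while y - 4 = 5 — valid.
  y = 4: √(0) = 0, while y - 4 = 0 — valid.

y = 4 or y = 9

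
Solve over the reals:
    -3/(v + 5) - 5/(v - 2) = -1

Multiply both sides by (v + 5)(v - 2):
-3(v - 2) - 5(v + 5) = -(v + 5)(v - 2).
Expand and collect terms: -v^2 + 5v + 29 = 0.
By the quadratic formula, v = (-5 +/- sqrt(141)) / -2, so v ~= -3.4372 or v ~= 8.4372.
Neither value makes a denominator zero (v != -5, v != 2), so both are valid.

v = -3.4372 or v = 8.4372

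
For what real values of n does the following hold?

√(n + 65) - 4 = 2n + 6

n = -1

Isolate the radical: √(n + 65) = 2n + 10.
Square both sides: n + 65 = (2n + 10)².
Expand and rearrange: 4n² + 39n + 35 = 0.
Solving gives n = -1 or n = -8.75.
Check each candidate in the original equation:
  n = -1: √(64) = 8, while 2n + 10 = 8 — valid.
  n = -8.75: √(56.25) = 7.5, while 2n + 10 = -7.5 — extraneous.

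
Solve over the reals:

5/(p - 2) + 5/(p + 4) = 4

p = -3 or p = 3.5

Multiply both sides by (p - 2)(p + 4):
5(p + 4) + 5(p - 2) = 4(p - 2)(p + 4).
Expand and collect terms: 4p² - 2p - 42 = 0.
Factor or apply the quadratic formula: p = 3.5 or p = -3.
Neither value makes a denominator zero (p ≠ 2, p ≠ -4), so both are valid.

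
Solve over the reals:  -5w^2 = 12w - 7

w = -2.8852 or w = 0.4852

Rearrange to standard form: -5w^2 - 12w + 7 = 0.
Discriminant: (-12)^2 - 4*(-5)*7 = 284.
Quadratic formula: w = (12 +/- sqrt(284)) / (-10).
So w = -sqrt(71)/5 - 6/5 ~= -2.8852 or w = -6/5 + sqrt(71)/5 ~= 0.4852.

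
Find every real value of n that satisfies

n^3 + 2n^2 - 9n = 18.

Rearrange: n^3 + 2n^2 - 9n - 18 = 0.
Possible rational roots are divisors of -18. Testing n = -3 gives 0, so (n + 3) is a factor.
Divide: n^3 + 2n^2 - 9n - 18 = (n + 3)(n^2 - n - 6).
Factor the quadratic: n = 3 or n = -2.

n = -3 or n = -2 or n = 3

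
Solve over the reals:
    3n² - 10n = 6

Rearrange to standard form: 3n² - 10n - 6 = 0.
Discriminant: (-10)² − 4·3·(-6) = 172.
Quadratic formula: n = (10 ± √172) / 6.
So n = 5/3 + √(43)/3 ≈ 3.8525 or n = 5/3 - √(43)/3 ≈ -0.5191.

n = -0.5191 or n = 3.8525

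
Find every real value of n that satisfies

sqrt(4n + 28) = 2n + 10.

Square both sides: 4n + 28 = (2n + 10)^2.
Expand and rearrange: 4n^2 + 36n + 72 = 0.
Solving gives n = -3 or n = -6.
Check each candidate in the original equation:
  n = -3: sqrt(16) = 4, while 2n + 10 = 4 — valid.
  n = -6: sqrt(4) = 2, while 2n + 10 = -2 — extraneous.

n = -3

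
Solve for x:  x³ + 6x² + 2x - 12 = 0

Possible rational roots are divisors of -12. Testing x = -2 gives 0, so (x + 2) is a factor.
Divide: x³ + 6x² + 2x - 12 = (x + 2)(x² + 4x - 6).
Apply the quadratic formula to x² + 4x - 6 = 0: x = (-4 ± √40)/2, i.e. x ≈ 1.1623 or x ≈ -5.1623.

x = -5.1623 or x = -2 or x = 1.1623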